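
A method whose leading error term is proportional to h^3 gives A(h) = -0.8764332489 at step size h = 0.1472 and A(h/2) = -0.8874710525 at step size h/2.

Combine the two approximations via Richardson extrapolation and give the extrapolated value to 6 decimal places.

-0.889048

r = 3: numerator weight 8, denominator 7.
2^3·A(h/2) = -7.0997684200; minus A(h) gives -6.2233351711.
Denominator 8 − 1 = 7.
R = (-6.2233351711)/7 = -0.8890478816
Correction |R − A(h/2)| = 1.577e-03; gap |A(h/2) − A(h)| = 1.104e-02.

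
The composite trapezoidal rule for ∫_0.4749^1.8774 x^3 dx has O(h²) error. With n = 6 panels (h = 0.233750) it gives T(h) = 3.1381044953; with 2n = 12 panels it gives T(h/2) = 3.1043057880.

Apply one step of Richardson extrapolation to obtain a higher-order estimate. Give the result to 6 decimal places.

Leading term ∝ h^2; use weight 4 = 2^2.
4·3.1043057880 = 12.4172231520; 12.4172231520 − 3.1381044953 = 9.2791186567
Divide by 2^2 − 1 = 3.
Extrapolated: 9.2791186567 / 3 = 3.0930395522

3.093040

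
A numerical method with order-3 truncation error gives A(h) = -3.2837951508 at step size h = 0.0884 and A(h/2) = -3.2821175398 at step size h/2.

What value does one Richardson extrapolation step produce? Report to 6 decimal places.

-3.281878

Error is O(h^3); halving h shrinks it by 2^3 = 8.
Top: 8(-3.2821175398) − (-3.2837951508) = -22.9731451676
Denominator 8 − 1 = 7.
Result: -3.2818778811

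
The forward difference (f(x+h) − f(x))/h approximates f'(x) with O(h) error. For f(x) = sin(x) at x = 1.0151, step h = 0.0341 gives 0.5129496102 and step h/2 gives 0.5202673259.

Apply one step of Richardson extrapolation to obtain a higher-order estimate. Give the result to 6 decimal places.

0.527585

r = 1, so 2^r = 2.
2^1·A(h/2) = 1.0405346518; minus A(h) gives 0.5275850416.
Denominator 2 − 1 = 1.
R = 0.5275850416/1 = 0.5275850416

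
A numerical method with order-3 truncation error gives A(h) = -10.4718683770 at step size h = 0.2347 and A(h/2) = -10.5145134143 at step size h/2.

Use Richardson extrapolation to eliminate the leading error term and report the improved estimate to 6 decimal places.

Leading term ∝ h^3; use weight 8 = 2^3.
Weighted: (-84.1161073144) − (-10.4718683770) = -73.6442389374
Denominator 8 − 1 = 7.
So the Richardson estimate is -10.5206055625.
Correction |R − A(h/2)| = 6.092e-03; gap |A(h/2) − A(h)| = 4.265e-02.

-10.520606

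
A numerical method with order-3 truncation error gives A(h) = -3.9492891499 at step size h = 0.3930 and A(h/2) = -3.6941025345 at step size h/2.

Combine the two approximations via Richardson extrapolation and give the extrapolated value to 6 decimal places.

-3.657647

With r = 3 the leading error scales as h^3, so the weight is 2^3 = 8.
Top: 8(-3.6941025345) − (-3.9492891499) = -25.6035311261
(8*(-3.6941025345) − (-3.9492891499))/(8 − 1) = -3.6576473037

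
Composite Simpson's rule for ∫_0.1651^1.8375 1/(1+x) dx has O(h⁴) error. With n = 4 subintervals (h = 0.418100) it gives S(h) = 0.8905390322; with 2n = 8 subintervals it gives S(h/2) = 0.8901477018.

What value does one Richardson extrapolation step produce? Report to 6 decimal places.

0.890122

Method order is 4; weight 2^4 = 16.
16*0.8901477018 = 14.2423632288; 14.2423632288 − 0.8905390322 = 13.3518241966
Divide by 2^4 − 1 = 15.
R = 13.3518241966/15 = 0.8901216131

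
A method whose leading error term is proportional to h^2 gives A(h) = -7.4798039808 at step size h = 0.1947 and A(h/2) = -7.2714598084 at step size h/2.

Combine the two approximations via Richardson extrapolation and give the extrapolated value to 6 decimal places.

The method has order 2: 2^2 = 4.
A(h/2) − A(h) = -7.2714598084 − (-7.4798039808) = 0.2083441724
Divide by 2^2 − 1 = 3: 0.2083441724/3 = 0.0694480575
R = A(h/2) + (A(h/2) − A(h))/3 = -7.2714598084 + 0.0694480575 = -7.2020117509

-7.202012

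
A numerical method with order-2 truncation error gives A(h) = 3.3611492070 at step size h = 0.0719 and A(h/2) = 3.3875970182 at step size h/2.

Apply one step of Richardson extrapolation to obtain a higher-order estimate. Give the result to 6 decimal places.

3.396413

r = 2, so 2^r = 4.
4×3.3875970182 − 3.3611492070 = 10.1892388658
R = 10.1892388658/3 = 3.3964129553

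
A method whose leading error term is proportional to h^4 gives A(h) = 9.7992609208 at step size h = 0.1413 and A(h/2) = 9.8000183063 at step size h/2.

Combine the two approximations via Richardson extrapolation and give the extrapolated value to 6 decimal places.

9.800069

Order 4 gives 2^r = 16 and 2^r − 1 = 15.
Weighted: 156.8002929008 − 9.7992609208 = 147.0010319800
Divide by 2^4 − 1 = 15.
Extrapolated: 147.0010319800 / 15 = 9.8000687987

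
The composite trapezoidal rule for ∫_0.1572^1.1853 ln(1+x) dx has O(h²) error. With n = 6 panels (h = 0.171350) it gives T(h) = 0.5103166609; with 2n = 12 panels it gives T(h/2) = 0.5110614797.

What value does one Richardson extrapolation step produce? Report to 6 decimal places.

0.511310

r = 2: numerator weight 4, denominator 3.
Weighted: 2.0442459188 − 0.5103166609 = 1.5339292579
R = 1.5339292579/3 = 0.5113097526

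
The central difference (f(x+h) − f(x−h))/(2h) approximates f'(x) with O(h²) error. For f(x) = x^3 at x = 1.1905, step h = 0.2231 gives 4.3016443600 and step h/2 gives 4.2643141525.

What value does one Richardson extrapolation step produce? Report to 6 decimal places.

4.251871

r = 2: numerator weight 4, denominator 3.
4×4.2643141525 − 4.3016443600 = 12.7556122500
Denominator 4 − 1 = 3.
R = 12.7556122500/3 = 4.2518707500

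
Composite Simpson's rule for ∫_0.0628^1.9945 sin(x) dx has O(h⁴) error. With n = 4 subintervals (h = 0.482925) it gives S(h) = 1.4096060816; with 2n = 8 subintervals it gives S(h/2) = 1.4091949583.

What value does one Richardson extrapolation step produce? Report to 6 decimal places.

1.409168

Method order is 4; weight 2^4 = 16.
Difference of the inputs: 1.4091949583 − 1.4096060816 = -0.0004111233
Correction (A(h/2) − A(h))/(16 − 1) = (-0.0004111233)/15 = -0.0000274082
R = A(h/2) + (A(h/2) − A(h))/15 = 1.4091949583 − 0.0000274082 = 1.4091675501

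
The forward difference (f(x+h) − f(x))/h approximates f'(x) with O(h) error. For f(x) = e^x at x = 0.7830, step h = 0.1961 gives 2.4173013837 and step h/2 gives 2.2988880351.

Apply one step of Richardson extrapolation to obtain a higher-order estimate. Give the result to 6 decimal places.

2.180475

Leading term ∝ h^1; use weight 2 = 2^1.
Weighted: 4.5977760702 − 2.4173013837 = 2.1804746865
Divide by 2^1 − 1 = 1.
Result: 2.1804746865
Gap between inputs: 1.184e-01; correction applied: −0.1184133486.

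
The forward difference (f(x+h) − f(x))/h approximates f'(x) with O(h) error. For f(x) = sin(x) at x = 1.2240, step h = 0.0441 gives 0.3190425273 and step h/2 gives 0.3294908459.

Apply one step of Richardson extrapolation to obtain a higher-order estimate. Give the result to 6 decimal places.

0.339939

Error is O(h^1); halving h shrinks it by 2^1 = 2.
Difference of the inputs: 0.3294908459 − 0.3190425273 = 0.0104483186
Correction (A(h/2) − A(h))/(2 − 1) = 0.0104483186/1 = 0.0104483186
R = 0.3294908459 + 0.0104483186 = 0.3399391645
Gap between inputs: 1.045e-02; correction applied: +0.0104483186.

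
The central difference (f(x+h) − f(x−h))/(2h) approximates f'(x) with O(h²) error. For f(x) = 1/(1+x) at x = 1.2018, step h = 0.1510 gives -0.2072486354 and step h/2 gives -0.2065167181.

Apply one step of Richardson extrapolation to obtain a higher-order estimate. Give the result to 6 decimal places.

-0.206273

Method order is 2; weight 2^2 = 4.
4·(-0.2065167181) = -0.8260668724; (-0.8260668724) − (-0.2072486354) = -0.6188182370
Extrapolated: (-0.6188182370) / 3 = -0.2062727457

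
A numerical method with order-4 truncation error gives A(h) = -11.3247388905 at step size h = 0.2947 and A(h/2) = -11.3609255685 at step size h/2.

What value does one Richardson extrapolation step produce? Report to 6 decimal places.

The method has order 4: 2^4 = 16.
Numerator 16 × A(h/2) − A(h) = 16 × (-11.3609255685) − (-11.3247388905) = -170.4500702055
R = (-170.4500702055)/15 = -11.3633380137
Correction |R − A(h/2)| = 2.412e-03; gap |A(h/2) − A(h)| = 3.619e-02.

-11.363338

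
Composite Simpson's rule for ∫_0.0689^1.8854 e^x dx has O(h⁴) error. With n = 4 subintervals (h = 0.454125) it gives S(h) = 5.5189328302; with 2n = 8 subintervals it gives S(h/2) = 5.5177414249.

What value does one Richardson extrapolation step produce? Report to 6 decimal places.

5.517662

Error is O(h^4); halving h shrinks it by 2^4 = 16.
16×5.5177414249 = 88.2838627984; subtract 5.5189328302 → 82.7649299682
82.7649299682 ÷ 15 = 5.5176619979
Shift from A(h/2): −0.0000794270.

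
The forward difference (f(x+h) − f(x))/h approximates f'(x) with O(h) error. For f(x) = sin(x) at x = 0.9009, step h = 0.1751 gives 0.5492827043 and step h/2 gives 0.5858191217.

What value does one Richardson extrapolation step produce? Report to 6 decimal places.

r = 1: numerator weight 2, denominator 1.
2 × 0.5858191217 = 1.1716382434; 1.1716382434 − 0.5492827043 = 0.6223555391
Divide by 2^1 − 1 = 1.
R = 0.6223555391/1 = 0.6223555391
Shift from A(h/2): +0.0365364174.

0.622356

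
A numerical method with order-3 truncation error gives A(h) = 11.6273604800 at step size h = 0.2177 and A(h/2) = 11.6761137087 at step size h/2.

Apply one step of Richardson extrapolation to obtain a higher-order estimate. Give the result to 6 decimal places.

11.683078

The method has order 3: 2^3 = 8.
2^3×A(h/2) = 93.4089096696; minus A(h) gives 81.7815491896.
81.7815491896 ÷ 7 = 11.6830784557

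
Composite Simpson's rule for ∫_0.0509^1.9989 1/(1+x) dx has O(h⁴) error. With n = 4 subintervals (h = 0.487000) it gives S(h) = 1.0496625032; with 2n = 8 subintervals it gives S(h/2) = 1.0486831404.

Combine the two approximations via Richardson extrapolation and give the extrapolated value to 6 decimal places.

Leading term ∝ h^4; use weight 16 = 2^4.
Top: 16(1.0486831404) − (1.0496625032) = 15.7292677432
Extrapolated: 15.7292677432 / 15 = 1.0486178495
Gap between inputs: 9.794e-04; correction applied: −0.0000652909.

1.048618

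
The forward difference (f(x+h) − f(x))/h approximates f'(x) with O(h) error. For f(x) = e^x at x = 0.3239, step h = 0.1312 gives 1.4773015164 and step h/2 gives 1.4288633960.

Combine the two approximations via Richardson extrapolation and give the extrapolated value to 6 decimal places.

r = 1: numerator weight 2, denominator 1.
2^1*A(h/2) = 2.8577267920; minus A(h) gives 1.3804252756.
Divide by 2^1 − 1 = 1.
Result: 1.3804252756

1.380425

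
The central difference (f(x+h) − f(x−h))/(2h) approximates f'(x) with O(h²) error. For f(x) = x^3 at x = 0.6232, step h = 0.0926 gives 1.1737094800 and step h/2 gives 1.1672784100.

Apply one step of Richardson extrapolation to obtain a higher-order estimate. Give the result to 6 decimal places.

Method order is 2; weight 2^2 = 4.
4 × 1.1672784100 = 4.6691136400; subtract 1.1737094800 → 3.4954041600
3.4954041600 ÷ 3 = 1.1651347200
Correction |R − A(h/2)| = 2.144e-03; gap |A(h/2) − A(h)| = 6.431e-03.

1.165135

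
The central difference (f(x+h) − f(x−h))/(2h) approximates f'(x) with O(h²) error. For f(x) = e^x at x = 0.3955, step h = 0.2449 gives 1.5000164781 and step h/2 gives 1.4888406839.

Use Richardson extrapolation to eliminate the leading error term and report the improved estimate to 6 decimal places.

1.485115

r = 2: numerator weight 4, denominator 3.
Top: 4(1.4888406839) − (1.5000164781) = 4.4553462575
Denominator 4 − 1 = 3.
Result: 1.4851154192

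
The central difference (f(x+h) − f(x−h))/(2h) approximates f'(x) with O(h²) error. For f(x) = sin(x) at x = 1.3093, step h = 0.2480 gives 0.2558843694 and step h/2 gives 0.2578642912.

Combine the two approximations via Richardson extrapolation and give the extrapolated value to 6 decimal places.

Error is O(h^2); halving h shrinks it by 2^2 = 4.
4 × 0.2578642912 = 1.0314571648; 1.0314571648 − 0.2558843694 = 0.7755727954
Divide by 2^2 − 1 = 3.
Extrapolated: 0.7755727954 / 3 = 0.2585242651
Correction |R − A(h/2)| = 6.600e-04; gap |A(h/2) − A(h)| = 1.980e-03.

0.258524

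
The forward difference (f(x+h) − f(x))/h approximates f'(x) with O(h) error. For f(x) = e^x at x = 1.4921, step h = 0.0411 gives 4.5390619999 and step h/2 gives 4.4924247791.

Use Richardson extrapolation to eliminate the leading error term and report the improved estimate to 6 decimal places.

4.445788

r = 1, so 2^r = 2.
2×4.4924247791 − 4.5390619999 = 4.4457875583
(2×4.4924247791 − 4.5390619999)/(2 − 1) = 4.4457875583
Correction |R − A(h/2)| = 4.664e-02; gap |A(h/2) − A(h)| = 4.664e-02.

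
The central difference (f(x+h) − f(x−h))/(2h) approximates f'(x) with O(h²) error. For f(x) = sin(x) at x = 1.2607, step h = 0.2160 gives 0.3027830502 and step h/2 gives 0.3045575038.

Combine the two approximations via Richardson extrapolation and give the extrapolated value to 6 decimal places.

0.305149

The method has order 2: 2^2 = 4.
A(h/2) − A(h) = 0.3045575038 − 0.3027830502 = 0.0017744536
Correction (A(h/2) − A(h))/(4 − 1) = 0.0017744536/3 = 0.0005914845
R = 0.3045575038 + 0.0005914845 = 0.3051489883
Shift from A(h/2): +0.0005914845.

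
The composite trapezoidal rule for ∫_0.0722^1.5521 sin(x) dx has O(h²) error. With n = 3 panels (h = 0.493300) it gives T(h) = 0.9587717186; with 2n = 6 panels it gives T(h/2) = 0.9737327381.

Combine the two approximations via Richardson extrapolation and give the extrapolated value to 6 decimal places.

0.978720

Leading term ∝ h^2; use weight 4 = 2^2.
A(h/2) − A(h) = 0.9737327381 − 0.9587717186 = 0.0149610195
Correction (A(h/2) − A(h))/(4 − 1) = 0.0149610195/3 = 0.0049870065
R = 0.9737327381 + 0.0049870065 = 0.9787197446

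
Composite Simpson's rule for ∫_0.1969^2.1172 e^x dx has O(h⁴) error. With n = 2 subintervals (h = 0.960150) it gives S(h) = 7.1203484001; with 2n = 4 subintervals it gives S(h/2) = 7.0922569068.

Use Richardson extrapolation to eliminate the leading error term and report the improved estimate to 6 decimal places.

7.090384

The method has order 4: 2^4 = 16.
16 × 7.0922569068 = 113.4761105088; subtract 7.1203484001 → 106.3557621087
Denominator 16 − 1 = 15.
Extrapolated: 106.3557621087 / 15 = 7.0903841406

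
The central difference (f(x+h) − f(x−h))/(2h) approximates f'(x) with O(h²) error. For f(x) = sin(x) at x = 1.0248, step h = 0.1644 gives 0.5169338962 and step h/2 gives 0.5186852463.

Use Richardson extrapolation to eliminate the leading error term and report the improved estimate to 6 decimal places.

r = 2: numerator weight 4, denominator 3.
2^2·A(h/2) = 2.0747409852; minus A(h) gives 1.5578070890.
Denominator 4 − 1 = 3.
1.5578070890 ÷ 3 = 0.5192690297

0.519269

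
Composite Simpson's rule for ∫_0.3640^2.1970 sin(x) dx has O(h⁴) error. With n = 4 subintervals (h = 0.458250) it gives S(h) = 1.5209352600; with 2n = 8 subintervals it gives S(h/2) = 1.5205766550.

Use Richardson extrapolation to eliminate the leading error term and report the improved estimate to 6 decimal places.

With r = 4 the leading error scales as h^4, so the weight is 2^4 = 16.
2^4 × A(h/2) = 24.3292264800; minus A(h) gives 22.8082912200.
R = 22.8082912200/15 = 1.5205527480

1.520553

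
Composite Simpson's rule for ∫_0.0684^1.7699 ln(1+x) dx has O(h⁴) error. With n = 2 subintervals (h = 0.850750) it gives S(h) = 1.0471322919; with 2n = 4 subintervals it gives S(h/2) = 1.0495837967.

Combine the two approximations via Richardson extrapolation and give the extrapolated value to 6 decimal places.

1.049747

The method has order 4: 2^4 = 16.
2^4 × A(h/2) = 16.7933407472; minus A(h) gives 15.7462084553.
R = 15.7462084553/15 = 1.0497472304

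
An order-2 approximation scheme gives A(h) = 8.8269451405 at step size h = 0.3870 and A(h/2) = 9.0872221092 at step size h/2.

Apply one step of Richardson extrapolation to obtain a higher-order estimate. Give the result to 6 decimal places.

9.173981

r = 2, so 2^r = 4.
4 × 9.0872221092 = 36.3488884368; 36.3488884368 − 8.8269451405 = 27.5219432963
Denominator 4 − 1 = 3.
(4 × 9.0872221092 − 8.8269451405)/(4 − 1) = 9.1739810988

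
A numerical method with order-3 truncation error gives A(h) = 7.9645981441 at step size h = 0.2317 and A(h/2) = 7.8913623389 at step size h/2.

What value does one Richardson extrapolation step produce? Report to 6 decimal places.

7.880900

With r = 3 the leading error scales as h^3, so the weight is 2^3 = 8.
8 × 7.8913623389 = 63.1308987112; 63.1308987112 − 7.9645981441 = 55.1663005671
Extrapolated: 55.1663005671 / 7 = 7.8809000810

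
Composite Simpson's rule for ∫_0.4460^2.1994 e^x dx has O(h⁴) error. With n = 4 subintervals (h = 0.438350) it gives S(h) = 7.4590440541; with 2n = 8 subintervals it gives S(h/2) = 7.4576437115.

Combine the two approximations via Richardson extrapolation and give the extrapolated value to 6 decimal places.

7.457550

r = 4, so 2^r = 16.
2^4 × A(h/2) = 119.3222993840; minus A(h) gives 111.8632553299.
Divide by 2^4 − 1 = 15.
R = 111.8632553299/15 = 7.4575503553
Gap between inputs: 1.400e-03; correction applied: −0.0000933562.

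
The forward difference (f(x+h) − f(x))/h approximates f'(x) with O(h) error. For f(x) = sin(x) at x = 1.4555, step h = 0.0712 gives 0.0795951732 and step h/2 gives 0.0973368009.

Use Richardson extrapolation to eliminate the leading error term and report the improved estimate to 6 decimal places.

0.115078

r = 1, so 2^r = 2.
2*0.0973368009 = 0.1946736018; subtract 0.0795951732 → 0.1150784286
0.1150784286 ÷ 1 = 0.1150784286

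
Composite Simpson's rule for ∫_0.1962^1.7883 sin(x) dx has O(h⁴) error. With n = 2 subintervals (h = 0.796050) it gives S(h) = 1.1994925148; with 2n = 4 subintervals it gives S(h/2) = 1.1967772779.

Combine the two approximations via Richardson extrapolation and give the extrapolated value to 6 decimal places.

1.196596

Error is O(h^4); halving h shrinks it by 2^4 = 16.
16*1.1967772779 − 1.1994925148 = 17.9489439316
Denominator 16 − 1 = 15.
(16*1.1967772779 − 1.1994925148)/(16 − 1) = 1.1965962621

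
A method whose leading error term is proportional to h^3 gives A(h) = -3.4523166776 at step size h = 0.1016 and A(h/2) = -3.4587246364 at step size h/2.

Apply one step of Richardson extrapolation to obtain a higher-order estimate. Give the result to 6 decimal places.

-3.459640

Order 3 gives 2^r = 8 and 2^r − 1 = 7.
8*(-3.4587246364) = -27.6697970912; (-27.6697970912) − (-3.4523166776) = -24.2174804136
R = (-24.2174804136)/7 = -3.4596400591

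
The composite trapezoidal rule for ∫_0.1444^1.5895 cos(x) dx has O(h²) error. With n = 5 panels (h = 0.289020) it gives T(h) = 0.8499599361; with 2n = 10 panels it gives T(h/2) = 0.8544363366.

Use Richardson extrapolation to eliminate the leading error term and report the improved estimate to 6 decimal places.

With r = 2 the leading error scales as h^2, so the weight is 2^2 = 4.
Numerator 4×A(h/2) − A(h) = 4×0.8544363366 − 0.8499599361 = 2.5677854103
(4×0.8544363366 − 0.8499599361)/(4 − 1) = 0.8559284701
Gap between inputs: 4.476e-03; correction applied: +0.0014921335.

0.855928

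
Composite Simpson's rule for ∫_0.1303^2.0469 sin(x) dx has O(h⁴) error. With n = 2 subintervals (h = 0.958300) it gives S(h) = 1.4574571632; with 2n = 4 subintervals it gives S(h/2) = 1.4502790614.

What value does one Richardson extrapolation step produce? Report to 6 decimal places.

The method has order 4: 2^4 = 16.
16·1.4502790614 = 23.2044649824; subtract 1.4574571632 → 21.7470078192
(16·1.4502790614 − 1.4574571632)/(16 − 1) = 1.4498005213

1.449801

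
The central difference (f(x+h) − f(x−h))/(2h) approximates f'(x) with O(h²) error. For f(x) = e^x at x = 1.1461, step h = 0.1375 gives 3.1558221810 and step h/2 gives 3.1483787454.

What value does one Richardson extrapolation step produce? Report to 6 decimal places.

3.145898

With r = 2 the leading error scales as h^2, so the weight is 2^2 = 4.
Top: 4(3.1483787454) − (3.1558221810) = 9.4376928006
Divide by 2^2 − 1 = 3.
R = 9.4376928006/3 = 3.1458976002
Shift from A(h/2): −0.0024811452.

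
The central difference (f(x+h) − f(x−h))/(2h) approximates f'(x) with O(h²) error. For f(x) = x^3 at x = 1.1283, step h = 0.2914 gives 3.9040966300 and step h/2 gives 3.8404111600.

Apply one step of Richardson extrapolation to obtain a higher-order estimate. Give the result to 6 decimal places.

3.819183

With r = 2 the leading error scales as h^2, so the weight is 2^2 = 4.
Top: 4(3.8404111600) − (3.9040966300) = 11.4575480100
R = 11.4575480100/3 = 3.8191826700
Gap between inputs: 6.369e-02; correction applied: −0.0212284900.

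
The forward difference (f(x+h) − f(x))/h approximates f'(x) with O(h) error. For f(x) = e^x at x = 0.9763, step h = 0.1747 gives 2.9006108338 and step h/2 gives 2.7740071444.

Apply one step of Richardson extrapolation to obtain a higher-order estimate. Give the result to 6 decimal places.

Error is O(h^1); halving h shrinks it by 2^1 = 2.
A(h/2) − A(h) = 2.7740071444 − 2.9006108338 = -0.1266036894
Divide by 2^1 − 1 = 1: (-0.1266036894)/1 = -0.1266036894
R = A(h/2) + (A(h/2) − A(h))/1 = 2.7740071444 − 0.1266036894 = 2.6474034550
Correction |R − A(h/2)| = 1.266e-01; gap |A(h/2) − A(h)| = 1.266e-01.

2.647403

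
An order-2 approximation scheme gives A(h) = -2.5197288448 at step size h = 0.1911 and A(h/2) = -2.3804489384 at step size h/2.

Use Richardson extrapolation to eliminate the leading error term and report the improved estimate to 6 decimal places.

r = 2, so 2^r = 4.
Difference of the inputs: -2.3804489384 − (-2.5197288448) = 0.1392799064
Divide by 2^2 − 1 = 3: 0.1392799064/3 = 0.0464266355
R = -2.3804489384 + 0.0464266355 = -2.3340223029
Correction |R − A(h/2)| = 4.643e-02; gap |A(h/2) − A(h)| = 1.393e-01.

-2.334022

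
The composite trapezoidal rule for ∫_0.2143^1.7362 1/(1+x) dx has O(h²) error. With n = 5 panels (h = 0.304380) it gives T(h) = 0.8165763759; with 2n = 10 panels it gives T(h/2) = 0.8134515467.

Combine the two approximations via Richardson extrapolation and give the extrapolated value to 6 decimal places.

0.812410

The method has order 2: 2^2 = 4.
2^2*A(h/2) = 3.2538061868; minus A(h) gives 2.4372298109.
2.4372298109 ÷ 3 = 0.8124099370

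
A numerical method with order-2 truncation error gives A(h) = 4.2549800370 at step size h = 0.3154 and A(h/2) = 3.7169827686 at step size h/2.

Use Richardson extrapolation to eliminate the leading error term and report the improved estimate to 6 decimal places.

3.537650

r = 2: numerator weight 4, denominator 3.
Numerator 4×A(h/2) − A(h) = 4×3.7169827686 − 4.2549800370 = 10.6129510374
(4×3.7169827686 − 4.2549800370)/(4 − 1) = 3.5376503458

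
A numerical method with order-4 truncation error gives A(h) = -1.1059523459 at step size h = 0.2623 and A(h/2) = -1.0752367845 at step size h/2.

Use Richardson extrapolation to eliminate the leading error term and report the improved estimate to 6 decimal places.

Order 4 gives 2^r = 16 and 2^r − 1 = 15.
16*(-1.0752367845) = -17.2037885520; subtract (-1.1059523459) → -16.0978362061
Divide by 2^4 − 1 = 15.
So the Richardson estimate is -1.0731890804.

-1.073189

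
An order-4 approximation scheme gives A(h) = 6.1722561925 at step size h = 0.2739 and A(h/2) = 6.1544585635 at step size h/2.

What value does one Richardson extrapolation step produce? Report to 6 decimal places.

6.153272

With r = 4 the leading error scales as h^4, so the weight is 2^4 = 16.
2^4·A(h/2) = 98.4713370160; minus A(h) gives 92.2990808235.
Denominator 16 − 1 = 15.
R = 92.2990808235/15 = 6.1532720549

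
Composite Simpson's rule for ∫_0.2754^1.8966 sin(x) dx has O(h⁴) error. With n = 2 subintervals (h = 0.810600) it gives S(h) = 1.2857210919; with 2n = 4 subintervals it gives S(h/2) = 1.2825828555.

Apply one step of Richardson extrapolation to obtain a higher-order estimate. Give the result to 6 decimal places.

Leading term ∝ h^4; use weight 16 = 2^4.
16 × 1.2825828555 − 1.2857210919 = 19.2356045961
Denominator 16 − 1 = 15.
Extrapolated: 19.2356045961 / 15 = 1.2823736397

1.282374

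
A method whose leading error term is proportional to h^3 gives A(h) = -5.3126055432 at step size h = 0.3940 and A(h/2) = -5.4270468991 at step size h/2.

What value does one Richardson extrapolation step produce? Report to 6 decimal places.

-5.443396

With r = 3 the leading error scales as h^3, so the weight is 2^3 = 8.
Numerator 8 × A(h/2) − A(h) = 8 × (-5.4270468991) − (-5.3126055432) = -38.1037696496
(-38.1037696496) ÷ 7 = -5.4433956642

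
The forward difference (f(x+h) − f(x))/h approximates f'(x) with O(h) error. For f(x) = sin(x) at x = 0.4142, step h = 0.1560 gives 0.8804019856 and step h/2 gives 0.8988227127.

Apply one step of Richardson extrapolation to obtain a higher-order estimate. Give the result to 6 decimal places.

0.917243

Order 1 gives 2^r = 2 and 2^r − 1 = 1.
2·0.8988227127 = 1.7976454254; 1.7976454254 − 0.8804019856 = 0.9172434398
Extrapolated: 0.9172434398 / 1 = 0.9172434398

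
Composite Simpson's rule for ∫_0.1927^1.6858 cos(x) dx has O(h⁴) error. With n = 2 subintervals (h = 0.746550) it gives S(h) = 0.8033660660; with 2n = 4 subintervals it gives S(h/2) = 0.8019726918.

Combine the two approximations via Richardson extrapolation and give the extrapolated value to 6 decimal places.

Leading term ∝ h^4; use weight 16 = 2^4.
Numerator 16*A(h/2) − A(h) = 16*0.8019726918 − 0.8033660660 = 12.0281970028
Denominator 16 − 1 = 15.
12.0281970028 ÷ 15 = 0.8018798002
Correction |R − A(h/2)| = 9.289e-05; gap |A(h/2) − A(h)| = 1.393e-03.

0.801880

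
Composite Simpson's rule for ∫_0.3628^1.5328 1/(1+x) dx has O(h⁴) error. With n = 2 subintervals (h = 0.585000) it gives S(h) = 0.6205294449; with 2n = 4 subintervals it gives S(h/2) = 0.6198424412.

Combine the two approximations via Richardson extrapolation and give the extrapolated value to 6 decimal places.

Method order is 4; weight 2^4 = 16.
A(h/2) − A(h) = 0.6198424412 − 0.6205294449 = -0.0006870037
Correction (A(h/2) − A(h))/(16 − 1) = (-0.0006870037)/15 = -0.0000458002
R = A(h/2) + (A(h/2) − A(h))/15 = 0.6198424412 − 0.0000458002 = 0.6197966410

0.619797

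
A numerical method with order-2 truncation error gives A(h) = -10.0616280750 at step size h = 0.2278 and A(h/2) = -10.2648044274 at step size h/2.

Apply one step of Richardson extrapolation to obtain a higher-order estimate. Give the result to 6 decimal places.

Leading term ∝ h^2; use weight 4 = 2^2.
Top: 4(-10.2648044274) − (-10.0616280750) = -30.9975896346
Denominator 4 − 1 = 3.
So the Richardson estimate is -10.3325298782.

-10.332530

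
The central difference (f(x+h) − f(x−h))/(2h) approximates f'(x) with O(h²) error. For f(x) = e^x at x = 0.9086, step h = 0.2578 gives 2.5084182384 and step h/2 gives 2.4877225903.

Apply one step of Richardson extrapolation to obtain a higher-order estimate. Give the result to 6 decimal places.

2.480824

r = 2, so 2^r = 4.
4×2.4877225903 = 9.9508903612; subtract 2.5084182384 → 7.4424721228
7.4424721228 ÷ 3 = 2.4808240409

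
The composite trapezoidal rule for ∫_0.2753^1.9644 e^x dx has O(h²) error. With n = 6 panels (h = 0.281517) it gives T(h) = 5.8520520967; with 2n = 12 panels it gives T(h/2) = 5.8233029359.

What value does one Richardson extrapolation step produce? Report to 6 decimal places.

The method has order 2: 2^2 = 4.
Weighted: 23.2932117436 − 5.8520520967 = 17.4411596469
17.4411596469 ÷ 3 = 5.8137198823
Shift from A(h/2): −0.0095830536.

5.813720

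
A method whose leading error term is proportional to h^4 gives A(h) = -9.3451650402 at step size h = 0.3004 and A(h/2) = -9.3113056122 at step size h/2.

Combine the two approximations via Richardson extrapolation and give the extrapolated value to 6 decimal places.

The method has order 4: 2^4 = 16.
16*(-9.3113056122) − (-9.3451650402) = -139.6357247550
(16*(-9.3113056122) − (-9.3451650402))/(16 − 1) = -9.3090483170

-9.309048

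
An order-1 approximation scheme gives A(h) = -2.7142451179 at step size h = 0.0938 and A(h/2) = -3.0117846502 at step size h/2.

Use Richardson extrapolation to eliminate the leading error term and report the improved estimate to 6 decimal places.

-3.309324

With r = 1 the leading error scales as h^1, so the weight is 2^1 = 2.
2·(-3.0117846502) = -6.0235693004; subtract (-2.7142451179) → -3.3093241825
Divide by 2^1 − 1 = 1.
So the Richardson estimate is -3.3093241825.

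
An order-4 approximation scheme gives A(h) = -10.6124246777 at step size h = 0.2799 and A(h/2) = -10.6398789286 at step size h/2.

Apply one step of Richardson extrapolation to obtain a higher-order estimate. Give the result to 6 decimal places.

r = 4, so 2^r = 16.
16·(-10.6398789286) = -170.2380628576; subtract (-10.6124246777) → -159.6256381799
(-159.6256381799) ÷ 15 = -10.6417092120
Correction |R − A(h/2)| = 1.830e-03; gap |A(h/2) − A(h)| = 2.745e-02.

-10.641709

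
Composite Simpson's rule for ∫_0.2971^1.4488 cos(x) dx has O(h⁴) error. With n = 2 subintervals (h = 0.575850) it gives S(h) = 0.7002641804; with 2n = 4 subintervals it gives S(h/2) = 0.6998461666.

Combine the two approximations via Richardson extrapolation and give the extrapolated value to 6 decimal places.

0.699818

The method has order 4: 2^4 = 16.
16 × 0.6998461666 = 11.1975386656; subtract 0.7002641804 → 10.4972744852
Divide by 2^4 − 1 = 15.
Result: 0.6998182990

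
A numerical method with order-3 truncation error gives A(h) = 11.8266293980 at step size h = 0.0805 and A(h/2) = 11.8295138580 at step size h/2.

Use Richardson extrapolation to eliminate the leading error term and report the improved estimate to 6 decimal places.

11.829926

The method has order 3: 2^3 = 8.
8·11.8295138580 = 94.6361108640; subtract 11.8266293980 → 82.8094814660
82.8094814660 ÷ 7 = 11.8299259237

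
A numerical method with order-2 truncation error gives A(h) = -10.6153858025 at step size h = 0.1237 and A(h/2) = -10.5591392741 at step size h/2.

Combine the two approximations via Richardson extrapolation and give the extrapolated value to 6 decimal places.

Leading term ∝ h^2; use weight 4 = 2^2.
4 × (-10.5591392741) − (-10.6153858025) = -31.6211712939
Extrapolated: (-31.6211712939) / 3 = -10.5403904313
Shift from A(h/2): +0.0187488428.

-10.540390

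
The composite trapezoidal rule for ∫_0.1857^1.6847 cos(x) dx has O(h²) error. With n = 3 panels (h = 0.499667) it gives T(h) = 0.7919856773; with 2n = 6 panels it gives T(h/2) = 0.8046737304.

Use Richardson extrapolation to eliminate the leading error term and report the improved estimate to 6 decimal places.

Method order is 2; weight 2^2 = 4.
Weighted: 3.2186949216 − 0.7919856773 = 2.4267092443
Divide by 2^2 − 1 = 3.
So the Richardson estimate is 0.8089030814.

0.808903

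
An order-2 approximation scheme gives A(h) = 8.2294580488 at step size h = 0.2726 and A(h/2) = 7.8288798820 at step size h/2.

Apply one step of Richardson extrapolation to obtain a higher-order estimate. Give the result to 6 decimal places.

r = 2: numerator weight 4, denominator 3.
Numerator 4 × A(h/2) − A(h) = 4 × 7.8288798820 − 8.2294580488 = 23.0860614792
Denominator 4 − 1 = 3.
23.0860614792 ÷ 3 = 7.6953538264
Shift from A(h/2): −0.1335260556.

7.695354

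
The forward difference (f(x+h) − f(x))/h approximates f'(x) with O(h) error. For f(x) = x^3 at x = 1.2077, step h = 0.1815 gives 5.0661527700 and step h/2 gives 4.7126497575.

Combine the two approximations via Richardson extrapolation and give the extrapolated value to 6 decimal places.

Method order is 1; weight 2^1 = 2.
2^1*A(h/2) = 9.4252995150; minus A(h) gives 4.3591467450.
Denominator 2 − 1 = 1.
R = 4.3591467450/1 = 4.3591467450
Shift from A(h/2): −0.3535030125.

4.359147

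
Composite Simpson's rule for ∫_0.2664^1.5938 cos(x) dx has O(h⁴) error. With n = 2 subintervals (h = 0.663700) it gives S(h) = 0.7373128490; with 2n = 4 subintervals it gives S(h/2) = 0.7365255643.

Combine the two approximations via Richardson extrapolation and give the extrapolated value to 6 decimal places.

0.736473

r = 4, so 2^r = 16.
A(h/2) − A(h) = 0.7365255643 − 0.7373128490 = -0.0007872847
Correction (A(h/2) − A(h))/(16 − 1) = (-0.0007872847)/15 = -0.0000524856
R = 0.7365255643 − 0.0000524856 = 0.7364730787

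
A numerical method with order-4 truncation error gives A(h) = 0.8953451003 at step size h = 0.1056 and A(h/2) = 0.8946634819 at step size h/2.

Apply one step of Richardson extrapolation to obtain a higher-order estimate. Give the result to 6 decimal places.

0.894618

The method has order 4: 2^4 = 16.
16*0.8946634819 = 14.3146157104; subtract 0.8953451003 → 13.4192706101
13.4192706101 ÷ 15 = 0.8946180407
Gap between inputs: 6.816e-04; correction applied: −0.0000454412.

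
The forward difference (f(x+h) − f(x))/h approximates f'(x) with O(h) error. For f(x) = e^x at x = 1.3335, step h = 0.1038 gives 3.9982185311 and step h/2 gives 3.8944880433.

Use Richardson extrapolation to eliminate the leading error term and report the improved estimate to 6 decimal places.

Order 1 gives 2^r = 2 and 2^r − 1 = 1.
Difference of the inputs: 3.8944880433 − 3.9982185311 = -0.1037304878
Divide by 2^1 − 1 = 1: (-0.1037304878)/1 = -0.1037304878
R = A(h/2) + (A(h/2) − A(h))/1 = 3.8944880433 − 0.1037304878 = 3.7907575555

3.790758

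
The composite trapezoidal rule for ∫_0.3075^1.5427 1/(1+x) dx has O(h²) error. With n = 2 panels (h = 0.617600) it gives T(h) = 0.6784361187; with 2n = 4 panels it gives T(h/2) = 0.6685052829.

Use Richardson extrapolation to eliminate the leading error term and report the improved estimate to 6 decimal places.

0.665195

r = 2, so 2^r = 4.
Top: 4(0.6685052829) − (0.6784361187) = 1.9955850129
(4 × 0.6685052829 − 0.6784361187)/(4 − 1) = 0.6651950043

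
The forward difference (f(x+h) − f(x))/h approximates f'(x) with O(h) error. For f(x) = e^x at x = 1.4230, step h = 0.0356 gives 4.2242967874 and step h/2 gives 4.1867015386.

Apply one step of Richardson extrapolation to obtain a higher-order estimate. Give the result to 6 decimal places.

Error is O(h^1); halving h shrinks it by 2^1 = 2.
2^1·A(h/2) = 8.3734030772; minus A(h) gives 4.1491062898.
Divide by 2^1 − 1 = 1.
4.1491062898 ÷ 1 = 4.1491062898
Shift from A(h/2): −0.0375952488.

4.149106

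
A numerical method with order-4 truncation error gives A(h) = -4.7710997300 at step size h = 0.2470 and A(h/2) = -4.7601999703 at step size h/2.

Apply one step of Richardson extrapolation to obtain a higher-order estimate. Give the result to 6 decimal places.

-4.759473

With r = 4 the leading error scales as h^4, so the weight is 2^4 = 16.
16 × (-4.7601999703) = -76.1631995248; (-76.1631995248) − (-4.7710997300) = -71.3920997948
Extrapolated: (-71.3920997948) / 15 = -4.7594733197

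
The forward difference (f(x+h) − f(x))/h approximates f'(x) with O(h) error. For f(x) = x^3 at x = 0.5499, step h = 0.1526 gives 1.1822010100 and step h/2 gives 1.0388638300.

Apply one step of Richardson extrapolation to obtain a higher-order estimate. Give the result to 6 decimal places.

r = 1: numerator weight 2, denominator 1.
2^1 × A(h/2) = 2.0777276600; minus A(h) gives 0.8955266500.
0.8955266500 ÷ 1 = 0.8955266500
Shift from A(h/2): −0.1433371800.

0.895527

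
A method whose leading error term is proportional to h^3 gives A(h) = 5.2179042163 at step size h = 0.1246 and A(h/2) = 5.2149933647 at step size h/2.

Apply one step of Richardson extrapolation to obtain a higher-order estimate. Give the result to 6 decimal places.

5.214578

The method has order 3: 2^3 = 8.
Numerator 8×A(h/2) − A(h) = 8×5.2149933647 − 5.2179042163 = 36.5020427013
Denominator 8 − 1 = 7.
Extrapolated: 36.5020427013 / 7 = 5.2145775288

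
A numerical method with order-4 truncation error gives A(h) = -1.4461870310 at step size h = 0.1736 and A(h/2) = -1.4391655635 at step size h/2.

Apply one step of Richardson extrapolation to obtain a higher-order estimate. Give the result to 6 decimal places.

-1.438697

Error is O(h^4); halving h shrinks it by 2^4 = 16.
Weighted: (-23.0266490160) − (-1.4461870310) = -21.5804619850
(-21.5804619850) ÷ 15 = -1.4386974657
Correction |R − A(h/2)| = 4.681e-04; gap |A(h/2) − A(h)| = 7.021e-03.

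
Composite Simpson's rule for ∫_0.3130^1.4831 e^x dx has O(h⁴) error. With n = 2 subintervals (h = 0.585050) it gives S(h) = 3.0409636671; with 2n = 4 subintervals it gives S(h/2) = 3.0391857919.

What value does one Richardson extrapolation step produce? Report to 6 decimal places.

3.039067

The method has order 4: 2^4 = 16.
16*3.0391857919 − 3.0409636671 = 45.5860090033
(16*3.0391857919 − 3.0409636671)/(16 − 1) = 3.0390672669
Shift from A(h/2): −0.0001185250.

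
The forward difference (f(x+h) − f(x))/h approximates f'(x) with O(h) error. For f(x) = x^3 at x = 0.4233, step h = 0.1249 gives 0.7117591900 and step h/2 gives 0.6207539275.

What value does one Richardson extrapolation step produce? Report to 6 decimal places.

0.529749

The method has order 1: 2^1 = 2.
2×0.6207539275 − 0.7117591900 = 0.5297486650
Extrapolated: 0.5297486650 / 1 = 0.5297486650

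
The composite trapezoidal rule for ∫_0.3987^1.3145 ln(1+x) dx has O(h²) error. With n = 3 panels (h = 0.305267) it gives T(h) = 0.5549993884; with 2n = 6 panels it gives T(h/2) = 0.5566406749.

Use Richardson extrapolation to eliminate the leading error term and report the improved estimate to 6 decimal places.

Error is O(h^2); halving h shrinks it by 2^2 = 4.
Numerator 4·A(h/2) − A(h) = 4·0.5566406749 − 0.5549993884 = 1.6715633112
1.6715633112 ÷ 3 = 0.5571877704
Correction |R − A(h/2)| = 5.471e-04; gap |A(h/2) − A(h)| = 1.641e-03.

0.557188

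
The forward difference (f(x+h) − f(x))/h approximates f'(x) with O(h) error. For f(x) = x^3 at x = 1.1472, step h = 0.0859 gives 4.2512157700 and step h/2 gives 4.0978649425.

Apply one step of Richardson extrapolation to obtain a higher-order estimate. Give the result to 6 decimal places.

r = 1: numerator weight 2, denominator 1.
Numerator 2 × A(h/2) − A(h) = 2 × 4.0978649425 − 4.2512157700 = 3.9445141150
R = 3.9445141150/1 = 3.9445141150

3.944514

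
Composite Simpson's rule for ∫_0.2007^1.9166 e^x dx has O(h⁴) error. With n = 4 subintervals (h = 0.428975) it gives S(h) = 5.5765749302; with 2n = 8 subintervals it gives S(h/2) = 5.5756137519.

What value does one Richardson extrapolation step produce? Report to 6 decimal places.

Order 4 gives 2^r = 16 and 2^r − 1 = 15.
A(h/2) − A(h) = 5.5756137519 − 5.5765749302 = -0.0009611783
Divide by 2^4 − 1 = 15: (-0.0009611783)/15 = -0.0000640786
R = 5.5756137519 − 0.0000640786 = 5.5755496733
Gap between inputs: 9.612e-04; correction applied: −0.0000640786.

5.575550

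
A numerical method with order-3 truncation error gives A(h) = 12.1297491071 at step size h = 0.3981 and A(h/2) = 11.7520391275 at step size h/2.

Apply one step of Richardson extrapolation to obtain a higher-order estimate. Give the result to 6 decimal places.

With r = 3 the leading error scales as h^3, so the weight is 2^3 = 8.
8 × 11.7520391275 − 12.1297491071 = 81.8865639129
Extrapolated: 81.8865639129 / 7 = 11.6980805590

11.698081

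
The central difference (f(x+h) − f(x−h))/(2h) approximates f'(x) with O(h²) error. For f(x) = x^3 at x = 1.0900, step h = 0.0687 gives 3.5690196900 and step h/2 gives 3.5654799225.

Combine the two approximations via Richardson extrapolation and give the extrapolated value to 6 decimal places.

The method has order 2: 2^2 = 4.
2^2 × A(h/2) = 14.2619196900; minus A(h) gives 10.6929000000.
Extrapolated: 10.6929000000 / 3 = 3.5643000000
Shift from A(h/2): −0.0011799225.

3.564300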